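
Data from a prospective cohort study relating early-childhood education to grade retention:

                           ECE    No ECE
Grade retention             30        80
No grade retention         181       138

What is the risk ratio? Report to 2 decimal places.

Reading the table with exposure as columns: a = 30 (ECE, case), b = 181 (ECE, non-case), c = 80 (No ECE, case), d = 138.
Risk in exposed = 30/211 = 0.14218; risk in unexposed = 80/218 = 0.36697.
RR = 0.14218 / 0.36697 = 0.38744
The risk is 61% lower among the exposed than among the unexposed.

0.39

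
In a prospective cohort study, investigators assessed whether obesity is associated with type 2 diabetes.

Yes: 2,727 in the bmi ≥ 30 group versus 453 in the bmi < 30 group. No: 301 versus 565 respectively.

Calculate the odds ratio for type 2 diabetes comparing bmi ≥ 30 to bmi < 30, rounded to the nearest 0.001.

11.300

From the description: a = 2727, b = 301, c = 453, d = 565.
OR = (a·d)/(b·c) = (2727 × 565) / (301 × 453) = 1540755 / 136353 = 11.29975
The odds of type 2 diabetes are about 11.30 times as high in the bmi ≥ 30 group.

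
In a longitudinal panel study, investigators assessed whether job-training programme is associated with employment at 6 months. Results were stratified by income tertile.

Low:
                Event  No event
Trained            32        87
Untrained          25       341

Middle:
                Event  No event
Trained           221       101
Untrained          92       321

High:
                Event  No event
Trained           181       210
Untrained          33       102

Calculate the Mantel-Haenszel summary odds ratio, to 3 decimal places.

OR_MH = Σ(aᵢdᵢ/nᵢ) / Σ(bᵢcᵢ/nᵢ), where nᵢ is the stratum total.
Stratum 1 (Low): n = 485; a·d/n = 32·341/485 = 22.4990; b·c/n = 87·25/485 = 4.4845
Stratum 2 (Middle): n = 735; a·d/n = 221·321/735 = 96.5184; b·c/n = 101·92/735 = 12.6422
Stratum 3 (High): n = 526; a·d/n = 181·102/526 = 35.0989; b·c/n = 210·33/526 = 13.1749
OR_MH = (22.4990 + 96.5184 + 35.0989) / (4.4845 + 12.6422 + 13.1749) = 154.1162 / 30.3016 = 5.08607

5.086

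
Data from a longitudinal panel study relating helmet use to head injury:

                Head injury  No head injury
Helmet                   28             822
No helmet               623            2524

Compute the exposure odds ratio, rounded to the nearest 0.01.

Cells: a = 28, b = 822, c = 623, d = 2524.
OR = (a·d)/(b·c) = (28 × 2524) / (822 × 623) = 70672 / 512106 = 0.13800
Exposure is associated with lower odds of head injury (OR = 0.14 < 1).

0.14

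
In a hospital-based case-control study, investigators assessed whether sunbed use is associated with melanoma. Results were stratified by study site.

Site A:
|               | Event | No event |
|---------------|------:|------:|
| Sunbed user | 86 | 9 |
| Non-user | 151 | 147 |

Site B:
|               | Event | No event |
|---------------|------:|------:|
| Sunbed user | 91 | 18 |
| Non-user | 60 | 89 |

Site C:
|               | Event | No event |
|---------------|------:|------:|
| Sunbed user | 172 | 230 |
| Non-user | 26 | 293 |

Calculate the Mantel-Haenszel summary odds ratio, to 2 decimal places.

OR_MH = Σ(aᵢdᵢ/nᵢ) / Σ(bᵢcᵢ/nᵢ), where nᵢ is the stratum total.
Stratum 1 (Site A): n = 393; a·d/n = 86·147/393 = 32.1679; b·c/n = 9·151/393 = 3.4580
Stratum 2 (Site B): n = 258; a·d/n = 91·89/258 = 31.3915; b·c/n = 18·60/258 = 4.1860
Stratum 3 (Site C): n = 721; a·d/n = 172·293/721 = 69.8974; b·c/n = 230·26/721 = 8.2940
OR_MH = (32.1679 + 31.3915 + 69.8974) / (3.4580 + 4.1860 + 8.2940) = 133.4568 / 15.9381 = 8.37344

8.37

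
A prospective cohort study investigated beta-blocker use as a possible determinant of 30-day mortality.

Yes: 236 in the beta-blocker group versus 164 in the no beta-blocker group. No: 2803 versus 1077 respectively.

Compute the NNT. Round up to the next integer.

Risk in treated group = 236/3039 = 0.07766; risk in control = 164/1241 = 0.13215.
Absolute risk reduction = 0.13215 − 0.07766 = 0.05449
NNT = 1 / ARR = 1 / 0.05449 = 18.351 → round up → 19

19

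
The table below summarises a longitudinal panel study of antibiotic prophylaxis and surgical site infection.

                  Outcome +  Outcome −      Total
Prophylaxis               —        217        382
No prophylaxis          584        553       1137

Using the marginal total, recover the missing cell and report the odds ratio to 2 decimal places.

The missing cell is in the exposed row: 382 − 217 = 165.
So a = 165, b = 217, c = 584, d = 553.
OR = (a·d)/(b·c) = (165 × 553) / (217 × 584) = 91245 / 126728 = 0.72001

0.72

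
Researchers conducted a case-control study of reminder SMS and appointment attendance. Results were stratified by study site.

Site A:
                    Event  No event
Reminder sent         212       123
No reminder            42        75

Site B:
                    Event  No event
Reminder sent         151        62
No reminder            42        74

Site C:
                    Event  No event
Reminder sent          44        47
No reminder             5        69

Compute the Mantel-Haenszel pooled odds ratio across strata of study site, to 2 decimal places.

4.22

OR_MH = Σ(aᵢdᵢ/nᵢ) / Σ(bᵢcᵢ/nᵢ), where nᵢ is the stratum total.
Stratum 1 (Site A): n = 452; a·d/n = 212·75/452 = 35.1770; b·c/n = 123·42/452 = 11.4292
Stratum 2 (Site B): n = 329; a·d/n = 151·74/329 = 33.9635; b·c/n = 62·42/329 = 7.9149
Stratum 3 (Site C): n = 165; a·d/n = 44·69/165 = 18.4000; b·c/n = 47·5/165 = 1.4242
OR_MH = (35.1770 + 33.9635 + 18.4000) / (11.4292 + 7.9149 + 1.4242) = 87.5405 / 20.7683 = 4.21509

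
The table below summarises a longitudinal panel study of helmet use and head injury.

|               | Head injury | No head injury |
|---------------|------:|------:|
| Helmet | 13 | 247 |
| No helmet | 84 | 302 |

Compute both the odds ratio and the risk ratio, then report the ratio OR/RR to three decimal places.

0.824

Cells: a = 13, b = 247, c = 84, d = 302.
OR = (13·302)/(247·84) = 3926/20748 = 0.18922
Risk in exposed = 13/260 = 0.05000; risk in unexposed = 84/386 = 0.21762; RR = 0.22976
OR/RR = 0.18922 / 0.22976 = 0.82356
The outcome is not rare, so the OR lies further from 1 than the RR.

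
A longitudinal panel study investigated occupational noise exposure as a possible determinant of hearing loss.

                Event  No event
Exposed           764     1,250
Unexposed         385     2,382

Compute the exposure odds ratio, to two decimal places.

3.78

Cells: a = 764, b = 1250, c = 385, d = 2382.
OR = (a·d)/(b·c) = (764 × 2382) / (1250 × 385) = 1819848 / 481250 = 3.78150
The odds of hearing loss are about 3.78 times as high in the exposed group.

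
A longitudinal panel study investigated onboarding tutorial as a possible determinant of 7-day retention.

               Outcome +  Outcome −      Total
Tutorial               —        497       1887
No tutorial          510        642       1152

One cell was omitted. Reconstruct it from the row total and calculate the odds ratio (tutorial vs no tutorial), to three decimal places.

The missing cell is in the exposed row: 1887 − 497 = 1390.
So a = 1390, b = 497, c = 510, d = 642.
OR = (a·d)/(b·c) = (1390 × 642) / (497 × 510) = 892380 / 253470 = 3.52065

3.521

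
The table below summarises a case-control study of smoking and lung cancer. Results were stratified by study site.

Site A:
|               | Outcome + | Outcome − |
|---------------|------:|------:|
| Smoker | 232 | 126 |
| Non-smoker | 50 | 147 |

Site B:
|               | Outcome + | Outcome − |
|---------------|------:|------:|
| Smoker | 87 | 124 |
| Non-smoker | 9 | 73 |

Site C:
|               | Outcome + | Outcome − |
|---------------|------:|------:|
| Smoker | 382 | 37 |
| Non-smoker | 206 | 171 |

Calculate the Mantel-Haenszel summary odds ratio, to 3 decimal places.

OR_MH = Σ(aᵢdᵢ/nᵢ) / Σ(bᵢcᵢ/nᵢ), where nᵢ is the stratum total.
Stratum 1 (Site A): n = 555; a·d/n = 232·147/555 = 61.4486; b·c/n = 126·50/555 = 11.3514
Stratum 2 (Site B): n = 293; a·d/n = 87·73/293 = 21.6758; b·c/n = 124·9/293 = 3.8089
Stratum 3 (Site C): n = 796; a·d/n = 382·171/796 = 82.0628; b·c/n = 37·206/796 = 9.5754
OR_MH = (61.4486 + 21.6758 + 82.0628) / (11.3514 + 3.8089 + 9.5754) = 165.1872 / 24.7356 = 6.67812

6.678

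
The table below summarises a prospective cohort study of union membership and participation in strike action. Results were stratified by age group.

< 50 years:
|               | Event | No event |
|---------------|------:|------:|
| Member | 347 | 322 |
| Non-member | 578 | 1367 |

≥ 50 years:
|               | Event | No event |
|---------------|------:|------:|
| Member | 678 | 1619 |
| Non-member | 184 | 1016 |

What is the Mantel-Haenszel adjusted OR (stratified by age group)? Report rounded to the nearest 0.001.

OR_MH = Σ(aᵢdᵢ/nᵢ) / Σ(bᵢcᵢ/nᵢ), where nᵢ is the stratum total.
Stratum 1 (< 50 years): n = 2614; a·d/n = 347·1367/2614 = 181.4648; b·c/n = 322·578/2614 = 71.1997
Stratum 2 (≥ 50 years): n = 3497; a·d/n = 678·1016/3497 = 196.9826; b·c/n = 1619·184/3497 = 85.1862
OR_MH = (181.4648 + 196.9826) / (71.1997 + 85.1862) = 378.4474 / 156.3859 = 2.41996

2.420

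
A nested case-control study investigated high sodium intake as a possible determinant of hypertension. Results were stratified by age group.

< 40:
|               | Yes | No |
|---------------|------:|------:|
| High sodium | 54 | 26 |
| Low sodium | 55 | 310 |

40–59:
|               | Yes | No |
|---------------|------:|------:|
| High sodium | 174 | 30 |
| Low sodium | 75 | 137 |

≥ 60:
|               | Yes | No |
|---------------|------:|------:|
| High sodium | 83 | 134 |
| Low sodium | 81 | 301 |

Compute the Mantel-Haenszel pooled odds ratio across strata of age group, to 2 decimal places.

5.11

OR_MH = Σ(aᵢdᵢ/nᵢ) / Σ(bᵢcᵢ/nᵢ), where nᵢ is the stratum total.
Stratum 1 (< 40): n = 445; a·d/n = 54·310/445 = 37.6180; b·c/n = 26·55/445 = 3.2135
Stratum 2 (40–59): n = 416; a·d/n = 174·137/416 = 57.3029; b·c/n = 30·75/416 = 5.4087
Stratum 3 (≥ 60): n = 599; a·d/n = 83·301/599 = 41.7078; b·c/n = 134·81/599 = 18.1202
OR_MH = (37.6180 + 57.3029 + 41.7078) / (3.2135 + 5.4087 + 18.1202) = 136.6287 / 26.7423 = 5.10908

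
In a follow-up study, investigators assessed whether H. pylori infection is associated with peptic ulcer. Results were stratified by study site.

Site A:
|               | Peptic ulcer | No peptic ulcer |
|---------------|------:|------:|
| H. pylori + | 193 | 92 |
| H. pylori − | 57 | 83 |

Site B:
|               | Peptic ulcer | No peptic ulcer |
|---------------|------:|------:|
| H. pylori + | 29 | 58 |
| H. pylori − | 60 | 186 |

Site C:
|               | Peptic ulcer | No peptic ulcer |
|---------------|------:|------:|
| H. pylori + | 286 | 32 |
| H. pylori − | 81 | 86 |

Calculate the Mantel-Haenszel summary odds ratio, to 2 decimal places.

OR_MH = Σ(aᵢdᵢ/nᵢ) / Σ(bᵢcᵢ/nᵢ), where nᵢ is the stratum total.
Stratum 1 (Site A): n = 425; a·d/n = 193·83/425 = 37.6918; b·c/n = 92·57/425 = 12.3388
Stratum 2 (Site B): n = 333; a·d/n = 29·186/333 = 16.1982; b·c/n = 58·60/333 = 10.4505
Stratum 3 (Site C): n = 485; a·d/n = 286·86/485 = 50.7134; b·c/n = 32·81/485 = 5.3443
OR_MH = (37.6918 + 16.1982 + 50.7134) / (12.3388 + 10.4505 + 5.3443) = 104.6034 / 28.1336 = 3.71809

3.72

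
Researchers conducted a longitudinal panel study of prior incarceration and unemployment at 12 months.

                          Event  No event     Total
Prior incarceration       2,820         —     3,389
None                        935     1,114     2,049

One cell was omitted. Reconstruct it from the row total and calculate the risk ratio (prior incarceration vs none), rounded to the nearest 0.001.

The missing cell is in the exposed row: 3389 − 2820 = 569.
So a = 2820, b = 569, c = 935, d = 1114.
RR = [a/(a+b)] / [c/(c+d)] = (2820/3389) / (935/2049) = 0.83210/0.45632 = 1.82351

1.824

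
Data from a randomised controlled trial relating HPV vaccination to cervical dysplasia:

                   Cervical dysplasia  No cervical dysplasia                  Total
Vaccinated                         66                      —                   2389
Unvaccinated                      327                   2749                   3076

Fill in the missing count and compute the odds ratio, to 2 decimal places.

0.24

The missing cell is in the exposed row: 2389 − 66 = 2323.
So a = 66, b = 2323, c = 327, d = 2749.
OR = (a·d)/(b·c) = (66 × 2749) / (2323 × 327) = 181434 / 759621 = 0.23885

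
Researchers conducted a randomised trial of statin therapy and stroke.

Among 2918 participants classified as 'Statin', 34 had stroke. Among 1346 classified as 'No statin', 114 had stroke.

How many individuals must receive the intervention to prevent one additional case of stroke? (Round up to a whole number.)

Risk in treated group = 34/2918 = 0.01165; risk in control = 114/1346 = 0.08470.
Absolute risk reduction = 0.08470 − 0.01165 = 0.07304
NNT = 1 / ARR = 1 / 0.07304 = 13.690 → round up → 14

14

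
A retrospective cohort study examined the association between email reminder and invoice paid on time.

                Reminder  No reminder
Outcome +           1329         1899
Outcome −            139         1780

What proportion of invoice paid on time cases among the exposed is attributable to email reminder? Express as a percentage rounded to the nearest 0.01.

42.98

Reading the table with exposure as columns: a = 1329 (Reminder, case), b = 139 (Reminder, non-case), c = 1899 (No reminder, case), d = 1780.
Risk in exposed = 1329/1468 = 0.90531; risk in unexposed = 1899/3679 = 0.51617.
RR = 0.90531/0.51617 = 1.75390
AR% = (RR − 1)/RR × 100 = (1.75390 − 1)/1.75390 × 100 = 42.9841%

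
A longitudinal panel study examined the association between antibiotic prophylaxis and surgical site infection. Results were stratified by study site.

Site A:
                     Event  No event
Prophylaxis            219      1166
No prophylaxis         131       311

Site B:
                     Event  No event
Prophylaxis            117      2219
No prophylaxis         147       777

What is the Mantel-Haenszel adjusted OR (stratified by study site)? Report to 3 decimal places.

OR_MH = Σ(aᵢdᵢ/nᵢ) / Σ(bᵢcᵢ/nᵢ), where nᵢ is the stratum total.
Stratum 1 (Site A): n = 1827; a·d/n = 219·311/1827 = 37.2791; b·c/n = 1166·131/1827 = 83.6048
Stratum 2 (Site B): n = 3260; a·d/n = 117·777/3260 = 27.8862; b·c/n = 2219·147/3260 = 100.0592
OR_MH = (37.2791 + 27.8862) / (83.6048 + 100.0592) = 65.1653 / 183.6640 = 0.35481

0.355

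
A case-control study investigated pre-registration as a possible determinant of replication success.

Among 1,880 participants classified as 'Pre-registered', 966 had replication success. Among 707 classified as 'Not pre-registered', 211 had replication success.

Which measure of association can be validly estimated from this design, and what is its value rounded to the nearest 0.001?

2.484

From the description: a = 966, b = 914, c = 211, d = 496.
This is a case-control study: participants were sampled on outcome status, so risks in the source population cannot be estimated directly — relative risk is not valid here. The odds ratio is the appropriate measure.
OR = (a·d)/(b·c) = (966 × 496) / (914 × 211) = 479136 / 192854 = 2.48445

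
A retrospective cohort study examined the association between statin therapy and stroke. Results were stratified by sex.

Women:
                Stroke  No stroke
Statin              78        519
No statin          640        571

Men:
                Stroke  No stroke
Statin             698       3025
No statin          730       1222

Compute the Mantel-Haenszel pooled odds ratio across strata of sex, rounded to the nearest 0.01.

0.31

OR_MH = Σ(aᵢdᵢ/nᵢ) / Σ(bᵢcᵢ/nᵢ), where nᵢ is the stratum total.
Stratum 1 (Women): n = 1808; a·d/n = 78·571/1808 = 24.6338; b·c/n = 519·640/1808 = 183.7168
Stratum 2 (Men): n = 5675; a·d/n = 698·1222/5675 = 150.3006; b·c/n = 3025·730/5675 = 389.1189
OR_MH = (24.6338 + 150.3006) / (183.7168 + 389.1189) = 174.9345 / 572.8358 = 0.30538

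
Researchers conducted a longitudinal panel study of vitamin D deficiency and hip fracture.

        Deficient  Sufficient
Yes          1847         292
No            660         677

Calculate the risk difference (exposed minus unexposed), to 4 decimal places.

0.4354

Reading the table with exposure as columns: a = 1847 (Deficient, case), b = 660 (Deficient, non-case), c = 292 (Sufficient, case), d = 677.
Risk in exposed = 1847/2507 = 0.736737; risk in unexposed = 292/969 = 0.301342.
Risk difference = 0.736737 − 0.301342 = 0.435396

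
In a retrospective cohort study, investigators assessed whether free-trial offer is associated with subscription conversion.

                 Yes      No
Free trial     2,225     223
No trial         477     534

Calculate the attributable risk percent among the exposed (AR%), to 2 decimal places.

48.09

Cells: a = 2225, b = 223, c = 477, d = 534.
Risk in exposed = 2225/2448 = 0.90891; risk in unexposed = 477/1011 = 0.47181.
RR = 0.90891/0.47181 = 1.92642
AR% = (RR − 1)/RR × 100 = (1.92642 − 1)/1.92642 × 100 = 48.0903%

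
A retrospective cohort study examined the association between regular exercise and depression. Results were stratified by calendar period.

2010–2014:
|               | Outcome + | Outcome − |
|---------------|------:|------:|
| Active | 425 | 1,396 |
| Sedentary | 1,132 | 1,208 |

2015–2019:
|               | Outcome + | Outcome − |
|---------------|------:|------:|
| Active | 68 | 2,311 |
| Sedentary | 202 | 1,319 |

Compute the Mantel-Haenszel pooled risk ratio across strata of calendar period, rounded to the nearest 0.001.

0.429

RR_MH = Σ(aᵢ·n₀ᵢ/nᵢ) / Σ(cᵢ·n₁ᵢ/nᵢ), with n₁ᵢ = aᵢ+bᵢ (exposed), n₀ᵢ = cᵢ+dᵢ (unexposed), nᵢ = n₁ᵢ+n₀ᵢ.
Stratum 1 (2010–2014): n₁ = 1821, n₀ = 2340, n = 4161; a·n₀/n = 425·2340/4161 = 239.0050; c·n₁/n = 1132·1821/4161 = 495.4030
Stratum 2 (2015–2019): n₁ = 2379, n₀ = 1521, n = 3900; a·n₀/n = 68·1521/3900 = 26.5200; c·n₁/n = 202·2379/3900 = 123.2200
RR_MH = (239.0050 + 26.5200) / (495.4030 + 123.2200) = 265.5250 / 618.6230 = 0.42922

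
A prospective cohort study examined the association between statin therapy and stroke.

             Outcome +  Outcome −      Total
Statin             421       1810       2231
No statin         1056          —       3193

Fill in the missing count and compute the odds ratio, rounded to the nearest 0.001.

The missing cell is in the unexposed row: 3193 − 1056 = 2137.
So a = 421, b = 1810, c = 1056, d = 2137.
OR = (a·d)/(b·c) = (421 × 2137) / (1810 × 1056) = 899677 / 1911360 = 0.47070

0.471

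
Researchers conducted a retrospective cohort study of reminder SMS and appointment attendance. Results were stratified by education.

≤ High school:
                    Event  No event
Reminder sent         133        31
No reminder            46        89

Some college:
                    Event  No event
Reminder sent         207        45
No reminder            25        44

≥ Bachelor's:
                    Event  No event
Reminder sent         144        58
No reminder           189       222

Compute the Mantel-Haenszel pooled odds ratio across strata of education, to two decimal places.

4.59

OR_MH = Σ(aᵢdᵢ/nᵢ) / Σ(bᵢcᵢ/nᵢ), where nᵢ is the stratum total.
Stratum 1 (≤ High school): n = 299; a·d/n = 133·89/299 = 39.5886; b·c/n = 31·46/299 = 4.7692
Stratum 2 (Some college): n = 321; a·d/n = 207·44/321 = 28.3738; b·c/n = 45·25/321 = 3.5047
Stratum 3 (≥ Bachelor's): n = 613; a·d/n = 144·222/613 = 52.1501; b·c/n = 58·189/613 = 17.8825
OR_MH = (39.5886 + 28.3738 + 52.1501) / (4.7692 + 3.5047 + 17.8825) = 120.1125 / 26.1564 = 4.59208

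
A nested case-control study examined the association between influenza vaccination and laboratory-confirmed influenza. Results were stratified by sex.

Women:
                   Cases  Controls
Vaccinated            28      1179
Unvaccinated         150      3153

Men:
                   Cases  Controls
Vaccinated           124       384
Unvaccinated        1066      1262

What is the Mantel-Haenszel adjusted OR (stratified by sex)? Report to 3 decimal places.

0.407

OR_MH = Σ(aᵢdᵢ/nᵢ) / Σ(bᵢcᵢ/nᵢ), where nᵢ is the stratum total.
Stratum 1 (Women): n = 4510; a·d/n = 28·3153/4510 = 19.5752; b·c/n = 1179·150/4510 = 39.2129
Stratum 2 (Men): n = 2836; a·d/n = 124·1262/2836 = 55.1791; b·c/n = 384·1066/2836 = 144.3385
OR_MH = (19.5752 + 55.1791) / (39.2129 + 144.3385) = 74.7543 / 183.5514 = 0.40727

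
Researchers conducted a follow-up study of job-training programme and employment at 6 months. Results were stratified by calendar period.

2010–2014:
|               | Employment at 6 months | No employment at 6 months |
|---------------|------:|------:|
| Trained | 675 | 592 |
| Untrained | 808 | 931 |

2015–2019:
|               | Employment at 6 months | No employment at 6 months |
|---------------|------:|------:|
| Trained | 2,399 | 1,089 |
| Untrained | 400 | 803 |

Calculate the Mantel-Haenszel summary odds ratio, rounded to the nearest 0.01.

OR_MH = Σ(aᵢdᵢ/nᵢ) / Σ(bᵢcᵢ/nᵢ), where nᵢ is the stratum total.
Stratum 1 (2010–2014): n = 3006; a·d/n = 675·931/3006 = 209.0569; b·c/n = 592·808/3006 = 159.1271
Stratum 2 (2015–2019): n = 4691; a·d/n = 2399·803/4691 = 410.6581; b·c/n = 1089·400/4691 = 92.8587
OR_MH = (209.0569 + 410.6581) / (159.1271 + 92.8587) = 619.7150 / 251.9857 = 2.45933

2.46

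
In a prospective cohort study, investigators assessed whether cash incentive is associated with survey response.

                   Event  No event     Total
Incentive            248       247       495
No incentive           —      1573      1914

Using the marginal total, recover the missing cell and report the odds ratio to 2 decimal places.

4.63

The missing cell is in the unexposed row: 1914 − 1573 = 341.
So a = 248, b = 247, c = 341, d = 1573.
OR = (a·d)/(b·c) = (248 × 1573) / (247 × 341) = 390104 / 84227 = 4.63158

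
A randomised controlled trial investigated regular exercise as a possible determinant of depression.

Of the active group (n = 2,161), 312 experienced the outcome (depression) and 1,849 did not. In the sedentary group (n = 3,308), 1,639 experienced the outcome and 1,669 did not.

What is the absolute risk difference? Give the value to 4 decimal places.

-0.3511

From the description: a = 312, b = 1849, c = 1639, d = 1669.
Risk in exposed = 312/2161 = 0.144378; risk in unexposed = 1639/3308 = 0.495466.
Risk difference = 0.144378 − 0.495466 = -0.351088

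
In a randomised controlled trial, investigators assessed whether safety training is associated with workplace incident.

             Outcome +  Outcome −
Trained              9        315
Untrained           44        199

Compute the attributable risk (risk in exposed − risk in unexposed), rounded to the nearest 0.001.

Cells: a = 9, b = 315, c = 44, d = 199.
Risk in exposed = 9/324 = 0.027778; risk in unexposed = 44/243 = 0.181070.
Risk difference = 0.027778 − 0.181070 = -0.153292

-0.153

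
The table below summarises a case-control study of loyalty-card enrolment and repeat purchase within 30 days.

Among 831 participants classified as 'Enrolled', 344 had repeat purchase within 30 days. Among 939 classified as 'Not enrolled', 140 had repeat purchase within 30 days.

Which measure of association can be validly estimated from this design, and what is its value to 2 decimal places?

4.03

From the description: a = 344, b = 487, c = 140, d = 799.
This is a case-control study: participants were sampled on outcome status, so risks in the source population cannot be estimated directly — relative risk is not valid here. The odds ratio is the appropriate measure.
OR = (a·d)/(b·c) = (344 × 799) / (487 × 140) = 274856 / 68180 = 4.03133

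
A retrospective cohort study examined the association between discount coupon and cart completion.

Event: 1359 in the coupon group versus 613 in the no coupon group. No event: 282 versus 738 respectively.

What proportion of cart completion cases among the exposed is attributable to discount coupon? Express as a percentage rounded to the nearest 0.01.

45.21

From the description: a = 1359, b = 282, c = 613, d = 738.
Risk in exposed = 1359/1641 = 0.82815; risk in unexposed = 613/1351 = 0.45374.
RR = 0.82815/0.45374 = 1.82518
AR% = (RR − 1)/RR × 100 = (1.82518 − 1)/1.82518 × 100 = 45.2109%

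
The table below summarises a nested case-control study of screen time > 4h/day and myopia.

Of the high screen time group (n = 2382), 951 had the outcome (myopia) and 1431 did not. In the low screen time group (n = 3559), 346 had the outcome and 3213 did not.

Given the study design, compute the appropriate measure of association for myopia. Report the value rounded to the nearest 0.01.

From the description: a = 951, b = 1431, c = 346, d = 3213.
This is a nested case-control study: participants were sampled on outcome status, so risks in the source population cannot be estimated directly — relative risk is not valid here. The odds ratio is the appropriate measure.
OR = (a·d)/(b·c) = (951 × 3213) / (1431 × 346) = 3055563 / 495126 = 6.17128

6.17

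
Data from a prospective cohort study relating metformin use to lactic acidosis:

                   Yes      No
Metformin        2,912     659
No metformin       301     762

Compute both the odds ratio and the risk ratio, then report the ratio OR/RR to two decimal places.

3.88

Cells: a = 2912, b = 659, c = 301, d = 762.
OR = (2912·762)/(659·301) = 2218944/198359 = 11.18651
Risk in exposed = 2912/3571 = 0.81546; risk in unexposed = 301/1063 = 0.28316; RR = 2.87984
OR/RR = 11.18651 / 2.87984 = 3.88442
The outcome is not rare, so the OR lies further from 1 than the RR.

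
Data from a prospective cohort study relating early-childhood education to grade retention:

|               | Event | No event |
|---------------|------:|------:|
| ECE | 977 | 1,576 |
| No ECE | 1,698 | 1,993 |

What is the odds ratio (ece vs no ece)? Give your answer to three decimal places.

Cells: a = 977, b = 1576, c = 1698, d = 1993.
OR = (a·d)/(b·c) = (977 × 1993) / (1576 × 1698) = 1947161 / 2676048 = 0.72763
Exposure is associated with lower odds of grade retention (OR = 0.73 < 1).

0.728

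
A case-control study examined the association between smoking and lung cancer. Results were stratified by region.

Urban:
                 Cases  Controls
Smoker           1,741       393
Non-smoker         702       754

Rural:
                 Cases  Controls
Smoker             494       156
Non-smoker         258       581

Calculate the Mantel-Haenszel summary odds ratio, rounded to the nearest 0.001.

5.376

OR_MH = Σ(aᵢdᵢ/nᵢ) / Σ(bᵢcᵢ/nᵢ), where nᵢ is the stratum total.
Stratum 1 (Urban): n = 3590; a·d/n = 1741·754/3590 = 365.6585; b·c/n = 393·702/3590 = 76.8485
Stratum 2 (Rural): n = 1489; a·d/n = 494·581/1489 = 192.7562; b·c/n = 156·258/1489 = 27.0302
OR_MH = (365.6585 + 192.7562) / (76.8485 + 27.0302) = 558.4147 / 103.8787 = 5.37564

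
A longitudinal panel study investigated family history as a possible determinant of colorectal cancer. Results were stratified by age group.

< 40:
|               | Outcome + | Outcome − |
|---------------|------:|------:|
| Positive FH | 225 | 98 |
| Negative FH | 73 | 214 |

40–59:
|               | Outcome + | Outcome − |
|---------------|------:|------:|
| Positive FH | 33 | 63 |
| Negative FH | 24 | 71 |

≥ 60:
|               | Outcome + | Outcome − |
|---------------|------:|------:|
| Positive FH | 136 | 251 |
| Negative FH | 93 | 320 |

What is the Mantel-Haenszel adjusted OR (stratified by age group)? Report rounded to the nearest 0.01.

2.98

OR_MH = Σ(aᵢdᵢ/nᵢ) / Σ(bᵢcᵢ/nᵢ), where nᵢ is the stratum total.
Stratum 1 (< 40): n = 610; a·d/n = 225·214/610 = 78.9344; b·c/n = 98·73/610 = 11.7279
Stratum 2 (40–59): n = 191; a·d/n = 33·71/191 = 12.2670; b·c/n = 63·24/191 = 7.9162
Stratum 3 (≥ 60): n = 800; a·d/n = 136·320/800 = 54.4000; b·c/n = 251·93/800 = 29.1788
OR_MH = (78.9344 + 12.2670 + 54.4000) / (11.7279 + 7.9162 + 29.1788) = 145.6014 / 48.8228 = 2.98224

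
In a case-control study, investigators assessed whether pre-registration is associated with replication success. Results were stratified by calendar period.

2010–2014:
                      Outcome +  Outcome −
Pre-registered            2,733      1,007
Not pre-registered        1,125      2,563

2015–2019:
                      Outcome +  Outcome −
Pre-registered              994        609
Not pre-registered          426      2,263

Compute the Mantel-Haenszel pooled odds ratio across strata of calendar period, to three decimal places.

OR_MH = Σ(aᵢdᵢ/nᵢ) / Σ(bᵢcᵢ/nᵢ), where nᵢ is the stratum total.
Stratum 1 (2010–2014): n = 7428; a·d/n = 2733·2563/7428 = 943.0101; b·c/n = 1007·1125/7428 = 152.5141
Stratum 2 (2015–2019): n = 4292; a·d/n = 994·2263/4292 = 524.0965; b·c/n = 609·426/4292 = 60.4459
OR_MH = (943.0101 + 524.0965) / (152.5141 + 60.4459) = 1467.1066 / 212.9601 = 6.88912

6.889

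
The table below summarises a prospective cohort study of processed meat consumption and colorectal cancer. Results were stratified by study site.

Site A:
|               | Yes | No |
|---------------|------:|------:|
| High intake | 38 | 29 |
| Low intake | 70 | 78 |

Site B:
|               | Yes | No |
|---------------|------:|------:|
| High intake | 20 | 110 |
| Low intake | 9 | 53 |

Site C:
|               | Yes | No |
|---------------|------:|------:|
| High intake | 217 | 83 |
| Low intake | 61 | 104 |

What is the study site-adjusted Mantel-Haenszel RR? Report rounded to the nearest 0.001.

RR_MH = Σ(aᵢ·n₀ᵢ/nᵢ) / Σ(cᵢ·n₁ᵢ/nᵢ), with n₁ᵢ = aᵢ+bᵢ (exposed), n₀ᵢ = cᵢ+dᵢ (unexposed), nᵢ = n₁ᵢ+n₀ᵢ.
Stratum 1 (Site A): n₁ = 67, n₀ = 148, n = 215; a·n₀/n = 38·148/215 = 26.1581; c·n₁/n = 70·67/215 = 21.8140
Stratum 2 (Site B): n₁ = 130, n₀ = 62, n = 192; a·n₀/n = 20·62/192 = 6.4583; c·n₁/n = 9·130/192 = 6.0938
Stratum 3 (Site C): n₁ = 300, n₀ = 165, n = 465; a·n₀/n = 217·165/465 = 77.0000; c·n₁/n = 61·300/465 = 39.3548
RR_MH = (26.1581 + 6.4583 + 77.0000) / (21.8140 + 6.0938 + 39.3548) = 109.6165 / 67.2625 = 1.62968

1.630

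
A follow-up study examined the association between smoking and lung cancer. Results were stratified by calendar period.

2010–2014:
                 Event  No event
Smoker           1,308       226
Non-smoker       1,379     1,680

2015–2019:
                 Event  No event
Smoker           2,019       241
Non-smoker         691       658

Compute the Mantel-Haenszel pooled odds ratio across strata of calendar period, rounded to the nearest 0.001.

OR_MH = Σ(aᵢdᵢ/nᵢ) / Σ(bᵢcᵢ/nᵢ), where nᵢ is the stratum total.
Stratum 1 (2010–2014): n = 4593; a·d/n = 1308·1680/4593 = 478.4324; b·c/n = 226·1379/4593 = 67.8541
Stratum 2 (2015–2019): n = 3609; a·d/n = 2019·658/3609 = 368.1081; b·c/n = 241·691/3609 = 46.1433
OR_MH = (478.4324 + 368.1081) / (67.8541 + 46.1433) = 846.5405 / 113.9974 = 7.42596

7.426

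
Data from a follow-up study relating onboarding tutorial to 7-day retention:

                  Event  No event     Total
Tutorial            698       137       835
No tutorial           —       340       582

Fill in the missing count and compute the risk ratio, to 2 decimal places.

The missing cell is in the unexposed row: 582 − 340 = 242.
So a = 698, b = 137, c = 242, d = 340.
RR = [a/(a+b)] / [c/(c+d)] = (698/835) / (242/582) = 0.83593/0.41581 = 2.01037

2.01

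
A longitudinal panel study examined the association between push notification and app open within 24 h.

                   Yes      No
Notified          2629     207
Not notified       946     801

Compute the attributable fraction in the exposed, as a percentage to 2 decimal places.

41.59

Cells: a = 2629, b = 207, c = 946, d = 801.
Risk in exposed = 2629/2836 = 0.92701; risk in unexposed = 946/1747 = 0.54150.
RR = 0.92701/0.54150 = 1.71193
AR% = (RR − 1)/RR × 100 = (1.71193 − 1)/1.71193 × 100 = 41.5864%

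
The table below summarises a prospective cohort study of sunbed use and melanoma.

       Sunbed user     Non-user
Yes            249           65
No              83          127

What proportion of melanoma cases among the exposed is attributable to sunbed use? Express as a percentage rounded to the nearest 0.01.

Reading the table with exposure as columns: a = 249 (Sunbed user, case), b = 83 (Sunbed user, non-case), c = 65 (Non-user, case), d = 127.
Risk in exposed = 249/332 = 0.75000; risk in unexposed = 65/192 = 0.33854.
RR = 0.75000/0.33854 = 2.21538
AR% = (RR − 1)/RR × 100 = (2.21538 − 1)/2.21538 × 100 = 54.8611%

54.86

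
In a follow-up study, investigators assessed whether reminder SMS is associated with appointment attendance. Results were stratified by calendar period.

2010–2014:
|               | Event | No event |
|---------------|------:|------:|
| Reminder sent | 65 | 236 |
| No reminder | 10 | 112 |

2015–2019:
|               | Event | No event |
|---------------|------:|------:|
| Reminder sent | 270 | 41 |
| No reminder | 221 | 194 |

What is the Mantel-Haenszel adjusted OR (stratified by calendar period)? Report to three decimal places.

OR_MH = Σ(aᵢdᵢ/nᵢ) / Σ(bᵢcᵢ/nᵢ), where nᵢ is the stratum total.
Stratum 1 (2010–2014): n = 423; a·d/n = 65·112/423 = 17.2104; b·c/n = 236·10/423 = 5.5792
Stratum 2 (2015–2019): n = 726; a·d/n = 270·194/726 = 72.1488; b·c/n = 41·221/726 = 12.4807
OR_MH = (17.2104 + 72.1488) / (5.5792 + 12.4807) = 89.3592 / 18.0599 = 4.94793

4.948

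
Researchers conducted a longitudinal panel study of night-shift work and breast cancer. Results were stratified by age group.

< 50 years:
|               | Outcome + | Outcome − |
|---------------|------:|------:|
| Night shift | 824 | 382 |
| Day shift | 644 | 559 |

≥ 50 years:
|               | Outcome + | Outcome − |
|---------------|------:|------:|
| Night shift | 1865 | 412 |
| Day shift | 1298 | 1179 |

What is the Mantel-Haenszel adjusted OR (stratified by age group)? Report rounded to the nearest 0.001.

3.046

OR_MH = Σ(aᵢdᵢ/nᵢ) / Σ(bᵢcᵢ/nᵢ), where nᵢ is the stratum total.
Stratum 1 (< 50 years): n = 2409; a·d/n = 824·559/2409 = 191.2063; b·c/n = 382·644/2409 = 102.1204
Stratum 2 (≥ 50 years): n = 4754; a·d/n = 1865·1179/4754 = 462.5231; b·c/n = 412·1298/4754 = 112.4897
OR_MH = (191.2063 + 462.5231) / (102.1204 + 112.4897) = 653.7294 / 214.6101 = 3.04613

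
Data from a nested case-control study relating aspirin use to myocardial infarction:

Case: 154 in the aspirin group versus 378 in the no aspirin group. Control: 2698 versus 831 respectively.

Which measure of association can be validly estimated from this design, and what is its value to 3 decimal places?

From the description: a = 154, b = 2698, c = 378, d = 831.
This is a nested case-control study: participants were sampled on outcome status, so risks in the source population cannot be estimated directly — relative risk is not valid here. The odds ratio is the appropriate measure.
OR = (a·d)/(b·c) = (154 × 831) / (2698 × 378) = 127974 / 1019844 = 0.12548

0.125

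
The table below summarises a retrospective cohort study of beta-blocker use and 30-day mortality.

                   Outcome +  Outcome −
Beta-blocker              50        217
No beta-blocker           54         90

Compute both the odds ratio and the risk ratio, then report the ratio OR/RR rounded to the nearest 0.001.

Cells: a = 50, b = 217, c = 54, d = 90.
OR = (50·90)/(217·54) = 4500/11718 = 0.38402
Risk in exposed = 50/267 = 0.18727; risk in unexposed = 54/144 = 0.37500; RR = 0.49938
OR/RR = 0.38402 / 0.49938 = 0.76901
The outcome is not rare, so the OR lies further from 1 than the RR.

0.769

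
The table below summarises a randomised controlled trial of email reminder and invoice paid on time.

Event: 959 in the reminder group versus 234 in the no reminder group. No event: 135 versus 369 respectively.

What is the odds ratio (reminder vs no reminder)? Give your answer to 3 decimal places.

11.202

From the description: a = 959, b = 135, c = 234, d = 369.
OR = (a·d)/(b·c) = (959 × 369) / (135 × 234) = 353871 / 31590 = 11.20199
The odds of invoice paid on time are about 11.20 times as high in the reminder group.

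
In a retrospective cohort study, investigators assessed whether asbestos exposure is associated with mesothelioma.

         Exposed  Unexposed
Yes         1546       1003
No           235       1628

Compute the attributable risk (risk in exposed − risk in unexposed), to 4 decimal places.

0.4868

Reading the table with exposure as columns: a = 1546 (Exposed, case), b = 235 (Exposed, non-case), c = 1003 (Unexposed, case), d = 1628.
Risk in exposed = 1546/1781 = 0.868052; risk in unexposed = 1003/2631 = 0.381224.
Risk difference = 0.868052 − 0.381224 = 0.486828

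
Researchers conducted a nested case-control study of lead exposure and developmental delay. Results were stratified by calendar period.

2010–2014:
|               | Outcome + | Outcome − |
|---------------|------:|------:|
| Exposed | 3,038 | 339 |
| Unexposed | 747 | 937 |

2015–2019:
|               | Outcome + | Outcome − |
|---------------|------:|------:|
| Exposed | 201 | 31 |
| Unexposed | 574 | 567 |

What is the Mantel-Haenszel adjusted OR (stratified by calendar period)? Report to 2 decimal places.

10.25

OR_MH = Σ(aᵢdᵢ/nᵢ) / Σ(bᵢcᵢ/nᵢ), where nᵢ is the stratum total.
Stratum 1 (2010–2014): n = 5061; a·d/n = 3038·937/5061 = 562.4592; b·c/n = 339·747/5061 = 50.0362
Stratum 2 (2015–2019): n = 1373; a·d/n = 201·567/1373 = 83.0058; b·c/n = 31·574/1373 = 12.9599
OR_MH = (562.4592 + 83.0058) / (50.0362 + 12.9599) = 645.4650 / 62.9961 = 10.24611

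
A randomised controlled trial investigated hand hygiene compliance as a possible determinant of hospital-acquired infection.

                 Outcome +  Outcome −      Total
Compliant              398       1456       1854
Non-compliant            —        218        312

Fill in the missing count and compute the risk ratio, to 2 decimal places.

The missing cell is in the unexposed row: 312 − 218 = 94.
So a = 398, b = 1456, c = 94, d = 218.
RR = [a/(a+b)] / [c/(c+d)] = (398/1854) / (94/312) = 0.21467/0.30128 = 0.71252

0.71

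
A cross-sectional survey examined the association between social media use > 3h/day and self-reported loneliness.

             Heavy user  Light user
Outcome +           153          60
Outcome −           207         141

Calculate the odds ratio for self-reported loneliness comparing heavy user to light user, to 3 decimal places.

1.737

Reading the table with exposure as columns: a = 153 (Heavy user, case), b = 207 (Heavy user, non-case), c = 60 (Light user, case), d = 141.
OR = (a·d)/(b·c) = (153 × 141) / (207 × 60) = 21573 / 12420 = 1.73696
The odds of self-reported loneliness are about 1.74 times as high in the heavy user group.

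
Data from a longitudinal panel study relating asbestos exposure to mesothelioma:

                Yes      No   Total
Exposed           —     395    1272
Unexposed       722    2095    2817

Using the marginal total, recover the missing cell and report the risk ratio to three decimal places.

2.690

The missing cell is in the exposed row: 1272 − 395 = 877.
So a = 877, b = 395, c = 722, d = 2095.
RR = [a/(a+b)] / [c/(c+d)] = (877/1272) / (722/2817) = 0.68947/0.25630 = 2.69006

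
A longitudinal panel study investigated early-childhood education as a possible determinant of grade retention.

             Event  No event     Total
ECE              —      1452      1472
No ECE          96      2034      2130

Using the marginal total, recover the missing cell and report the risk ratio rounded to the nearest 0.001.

0.301

The missing cell is in the exposed row: 1472 − 1452 = 20.
So a = 20, b = 1452, c = 96, d = 2034.
RR = [a/(a+b)] / [c/(c+d)] = (20/1472) / (96/2130) = 0.01359/0.04507 = 0.30146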